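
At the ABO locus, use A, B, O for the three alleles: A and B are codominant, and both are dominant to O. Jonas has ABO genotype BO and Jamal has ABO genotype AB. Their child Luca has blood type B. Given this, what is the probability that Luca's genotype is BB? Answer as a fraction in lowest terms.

1/2

Cross BO × AB → 1/4 AB, 1/4 AO, 1/4 BB, 1/4 BO.
Type-B genotypes among offspring: BB (1/4), BO (1/4); total 1/2.
P(BB | type B) = (1/4) / (1/2) = 1/2.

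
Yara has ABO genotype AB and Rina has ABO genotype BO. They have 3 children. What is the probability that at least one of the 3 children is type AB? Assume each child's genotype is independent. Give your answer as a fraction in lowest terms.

ABO cross AB × BO → 1/4 A, 1/2 B, 1/4 AB.
So P(type AB) = 1/4 per child.
P(none) = (3/4)^3 = 27/64; P(at least one) = 1 − 27/64 = 37/64.

37/64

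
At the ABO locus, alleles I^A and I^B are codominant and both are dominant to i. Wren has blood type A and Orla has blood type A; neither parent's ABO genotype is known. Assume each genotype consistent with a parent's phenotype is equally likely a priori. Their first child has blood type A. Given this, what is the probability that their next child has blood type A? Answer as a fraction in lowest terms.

19/20

Possible genotypes: Wren ∈ {I^A I^A, I^A i}; Orla ∈ {I^A I^A, I^A i}.
Weight each parental genotype pair by prior × P(type-A child):
  I^A I^A × I^A I^A: posterior weight 4/15; P(next child type A) = 1.
  I^A I^A × I^A i: posterior weight 4/15; P(next child type A) = 1.
  I^A i × I^A I^A: posterior weight 4/15; P(next child type A) = 1.
  I^A i × I^A i: posterior weight 1/5; P(next child type A) = 3/4.
Weighted sum = 19/20.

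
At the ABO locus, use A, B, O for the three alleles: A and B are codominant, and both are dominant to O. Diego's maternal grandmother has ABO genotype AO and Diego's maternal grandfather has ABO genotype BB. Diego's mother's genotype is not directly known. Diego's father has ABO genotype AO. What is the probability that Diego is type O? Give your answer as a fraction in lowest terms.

Diego's mother's ABO genotype from AO × BB: 1/2 AB, 1/2 BO.
Crossing each possibility with the father AO and summing P(type O): 1/2·0 + 1/2·1/4 = 1/8.

1/8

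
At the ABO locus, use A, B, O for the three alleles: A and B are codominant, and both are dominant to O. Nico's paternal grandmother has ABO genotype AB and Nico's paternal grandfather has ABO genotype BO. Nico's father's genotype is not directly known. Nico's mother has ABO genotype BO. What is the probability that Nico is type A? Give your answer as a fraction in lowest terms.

Nico's father's ABO genotype from AB × BO: 1/4 AB, 1/4 AO, 1/4 BB, 1/4 BO.
Crossing each possibility with the mother BO and summing P(type A): 1/4·1/4 + 1/4·1/4 + 1/4·0 + 1/4·0 = 1/8.

1/8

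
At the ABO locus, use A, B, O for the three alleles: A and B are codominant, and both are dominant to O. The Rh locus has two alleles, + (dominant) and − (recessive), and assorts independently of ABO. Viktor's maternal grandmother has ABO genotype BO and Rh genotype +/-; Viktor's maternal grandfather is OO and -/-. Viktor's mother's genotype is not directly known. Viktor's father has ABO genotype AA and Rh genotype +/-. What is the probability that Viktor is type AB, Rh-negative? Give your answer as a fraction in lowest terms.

3/32

Viktor's mother's ABO genotype from BO × OO: 1/2 BO, 1/2 OO.
Crossing each possibility with the father AA and summing P(type AB): 1/2·1/2 + 1/2·0 = 1/4.
Similarly for Rh via the mother's Rh distribution: P(Rh-) = 3/8.
Independent loci: 1/4 × 3/8 = 3/32.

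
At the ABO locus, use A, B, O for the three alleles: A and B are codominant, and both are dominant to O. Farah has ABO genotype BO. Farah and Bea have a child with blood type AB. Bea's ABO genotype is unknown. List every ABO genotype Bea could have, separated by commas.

For each candidate genotype of Bea, check whether crossing it with BO can produce every observed child phenotype.
  AA → possible child types {A, AB} ✓
  AB → possible child types {A, B, AB} ✓
  AO → possible child types {O, A, B, AB} ✓
  BB → possible child types {B} ✗
  BO → possible child types {O, B} ✗
  OO → possible child types {O, B} ✗

AA, AB, AO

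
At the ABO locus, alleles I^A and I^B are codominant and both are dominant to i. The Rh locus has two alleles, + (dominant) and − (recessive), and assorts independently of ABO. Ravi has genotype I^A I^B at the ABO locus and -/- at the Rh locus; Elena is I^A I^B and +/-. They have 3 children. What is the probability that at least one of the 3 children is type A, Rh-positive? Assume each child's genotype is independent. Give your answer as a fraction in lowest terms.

ABO cross I^A I^B × I^A I^B → 1/4 A, 1/4 B, 1/2 AB.
Rh cross -/- × +/- → 1/2 Rh+, 1/2 Rh-; so P(type A, Rh-positive) = 1/4 × 1/2 = 1/8 per child.
P(none) = (7/8)^3 = 343/512; P(at least one) = 1 − 343/512 = 169/512.

169/512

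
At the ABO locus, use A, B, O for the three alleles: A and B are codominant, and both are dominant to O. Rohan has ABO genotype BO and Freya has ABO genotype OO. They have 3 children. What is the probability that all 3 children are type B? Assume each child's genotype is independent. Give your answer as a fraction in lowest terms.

1/8

ABO cross BO × OO → 1/2 O, 1/2 B.
So P(type B) = 1/2 per child.
All 3 independent: (1/2)^3 = 1/8.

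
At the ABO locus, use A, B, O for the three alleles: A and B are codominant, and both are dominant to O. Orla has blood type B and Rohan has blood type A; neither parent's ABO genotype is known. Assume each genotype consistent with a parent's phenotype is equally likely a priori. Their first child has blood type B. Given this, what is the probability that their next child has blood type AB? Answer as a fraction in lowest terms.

Possible genotypes: Orla ∈ {BB, BO}; Rohan ∈ {AA, AO}.
Weight each parental genotype pair by prior × P(type-B child):
  BB × AO: posterior weight 2/3; P(next child type AB) = 1/2.
  BO × AO: posterior weight 1/3; P(next child type AB) = 1/4.
Weighted sum = 5/12.

5/12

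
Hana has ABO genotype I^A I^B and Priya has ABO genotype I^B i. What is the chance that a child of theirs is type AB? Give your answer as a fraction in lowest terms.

ABO cross I^A I^B × I^B i → offspring phenotypes: 1/4 A, 1/2 B, 1/4 AB.
So P(type AB) = 1/4.

1/4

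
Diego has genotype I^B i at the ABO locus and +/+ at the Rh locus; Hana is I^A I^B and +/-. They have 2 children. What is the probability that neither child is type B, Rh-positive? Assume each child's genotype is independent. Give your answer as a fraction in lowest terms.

ABO cross I^B i × I^A I^B → 1/4 A, 1/2 B, 1/4 AB.
Rh cross +/+ × +/- → 1 Rh+; so P(type B, Rh-positive) = 1/2 × 1 = 1/2 per child.
P(not type B, Rh-positive) = 1/2 for one child; (1/2)^2 = 1/4.

1/4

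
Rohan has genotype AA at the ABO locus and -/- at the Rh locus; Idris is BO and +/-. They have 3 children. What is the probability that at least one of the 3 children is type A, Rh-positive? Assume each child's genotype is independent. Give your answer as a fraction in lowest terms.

ABO cross AA × BO → 1/2 A, 1/2 AB.
Rh cross -/- × +/- → 1/2 Rh+, 1/2 Rh-; so P(type A, Rh-positive) = 1/2 × 1/2 = 1/4 per child.
P(none) = (3/4)^3 = 27/64; P(at least one) = 1 − 27/64 = 37/64.

37/64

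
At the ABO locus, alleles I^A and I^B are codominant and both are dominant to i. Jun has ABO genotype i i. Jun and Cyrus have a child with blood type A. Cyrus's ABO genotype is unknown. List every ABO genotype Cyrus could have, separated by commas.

I^A I^A, I^A I^B, I^A i

For each candidate genotype of Cyrus, check whether crossing it with i i can produce every observed child phenotype.
  I^A I^A → possible child types {A} ✓
  I^A I^B → possible child types {A, B} ✓
  I^A i → possible child types {O, A} ✓
  I^B I^B → possible child types {B} ✗
  I^B i → possible child types {O, B} ✗
  i i → possible child types {O} ✗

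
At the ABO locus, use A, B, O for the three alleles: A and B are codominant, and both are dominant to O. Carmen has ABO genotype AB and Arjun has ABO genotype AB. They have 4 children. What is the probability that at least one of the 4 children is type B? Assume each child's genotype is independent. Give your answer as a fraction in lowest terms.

ABO cross AB × AB → 1/4 A, 1/4 B, 1/2 AB.
So P(type B) = 1/4 per child.
P(none) = (3/4)^4 = 81/256; P(at least one) = 1 − 81/256 = 175/256.

175/256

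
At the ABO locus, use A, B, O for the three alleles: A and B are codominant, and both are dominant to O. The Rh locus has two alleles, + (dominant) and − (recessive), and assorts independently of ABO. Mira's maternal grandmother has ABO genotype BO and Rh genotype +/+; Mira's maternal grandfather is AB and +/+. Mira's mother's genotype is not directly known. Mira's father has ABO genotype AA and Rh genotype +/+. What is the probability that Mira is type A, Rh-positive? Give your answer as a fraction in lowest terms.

Mira's mother's ABO genotype from BO × AB: 1/4 AB, 1/4 AO, 1/4 BB, 1/4 BO.
Crossing each possibility with the father AA and summing P(type A): 1/4·1/2 + 1/4·1 + 1/4·0 + 1/4·1/2 = 1/2.
Similarly for Rh via the mother's Rh distribution: P(Rh+) = 1.
Independent loci: 1/2 × 1 = 1/2.

1/2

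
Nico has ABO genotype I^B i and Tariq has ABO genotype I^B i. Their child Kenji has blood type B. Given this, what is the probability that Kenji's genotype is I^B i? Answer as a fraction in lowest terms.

Cross I^B i × I^B i → 1/4 I^B I^B, 1/2 I^B i, 1/4 i i.
Type-B genotypes among offspring: I^B I^B (1/4), I^B i (1/2); total 3/4.
P(I^B i | type B) = (1/2) / (3/4) = 2/3.

2/3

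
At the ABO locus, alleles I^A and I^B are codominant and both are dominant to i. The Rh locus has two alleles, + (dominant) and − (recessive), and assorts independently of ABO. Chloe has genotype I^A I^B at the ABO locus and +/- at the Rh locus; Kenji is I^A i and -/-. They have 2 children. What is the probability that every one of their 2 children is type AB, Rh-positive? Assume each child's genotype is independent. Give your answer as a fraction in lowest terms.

1/64

ABO cross I^A I^B × I^A i → 1/2 A, 1/4 B, 1/4 AB.
Rh cross +/- × -/- → 1/2 Rh+, 1/2 Rh-; so P(type AB, Rh-positive) = 1/4 × 1/2 = 1/8 per child.
All 2 independent: (1/8)^2 = 1/64.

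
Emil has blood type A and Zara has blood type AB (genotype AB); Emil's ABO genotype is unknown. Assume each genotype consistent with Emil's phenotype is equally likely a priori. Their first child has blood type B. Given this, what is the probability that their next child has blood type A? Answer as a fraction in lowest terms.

Possible genotypes: Emil ∈ {AA, AO}; Zara ∈ {AB}.
Weight each parental genotype pair by prior × P(type-B child):
  AO × AB: posterior weight 1; P(next child type A) = 1/2.
Weighted sum = 1/2.

1/2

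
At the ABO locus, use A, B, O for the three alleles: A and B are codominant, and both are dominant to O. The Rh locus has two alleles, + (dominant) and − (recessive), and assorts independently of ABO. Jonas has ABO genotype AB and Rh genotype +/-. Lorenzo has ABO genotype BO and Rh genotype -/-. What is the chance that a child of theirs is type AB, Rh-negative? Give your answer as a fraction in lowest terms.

1/8

ABO cross AB × BO → offspring phenotypes: 1/4 A, 1/2 B, 1/4 AB.
Rh cross +/- × -/- → 1/2 Rh+, 1/2 Rh-.
Independent loci: P(type AB, Rh-negative) = 1/4 × 1/2 = 1/8.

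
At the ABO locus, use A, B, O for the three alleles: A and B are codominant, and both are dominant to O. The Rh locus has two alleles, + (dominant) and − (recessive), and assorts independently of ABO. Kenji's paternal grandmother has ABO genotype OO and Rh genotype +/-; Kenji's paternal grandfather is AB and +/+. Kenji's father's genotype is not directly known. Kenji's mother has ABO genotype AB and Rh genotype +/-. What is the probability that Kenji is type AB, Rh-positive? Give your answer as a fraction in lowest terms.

Kenji's father's ABO genotype from OO × AB: 1/2 AO, 1/2 BO.
Crossing each possibility with the mother AB and summing P(type AB): 1/2·1/4 + 1/2·1/4 = 1/4.
Similarly for Rh via the father's Rh distribution: P(Rh+) = 7/8.
Independent loci: 1/4 × 7/8 = 7/32.

7/32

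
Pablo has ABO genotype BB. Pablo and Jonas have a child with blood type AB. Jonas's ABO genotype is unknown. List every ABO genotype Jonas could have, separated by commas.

AA, AB, AO

For each candidate genotype of Jonas, check whether crossing it with BB can produce every observed child phenotype.
  AA → possible child types {AB} ✓
  AB → possible child types {B, AB} ✓
  AO → possible child types {B, AB} ✓
  BB → possible child types {B} ✗
  BO → possible child types {B} ✗
  OO → possible child types {B} ✗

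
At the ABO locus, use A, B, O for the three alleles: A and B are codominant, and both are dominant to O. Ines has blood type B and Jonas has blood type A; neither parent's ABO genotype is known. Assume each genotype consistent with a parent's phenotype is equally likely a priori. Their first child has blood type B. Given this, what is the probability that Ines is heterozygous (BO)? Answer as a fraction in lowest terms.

Possible genotypes: Ines ∈ {BB, BO}; Jonas ∈ {AA, AO}.
Weight each parental genotype pair by prior × P(type-B child):
  BB × AO: posterior weight 2/3.
  BO × AO: posterior weight 1/3.
Sum the posterior weight over pairs where Ines is BO: 1/3.

1/3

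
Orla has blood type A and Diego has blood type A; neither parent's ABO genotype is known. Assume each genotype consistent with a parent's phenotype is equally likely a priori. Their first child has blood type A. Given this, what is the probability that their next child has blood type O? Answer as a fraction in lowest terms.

Possible genotypes: Orla ∈ {AA, AO}; Diego ∈ {AA, AO}.
Weight each parental genotype pair by prior × P(type-A child):
  AA × AA: posterior weight 4/15; P(next child type O) = 0.
  AA × AO: posterior weight 4/15; P(next child type O) = 0.
  AO × AA: posterior weight 4/15; P(next child type O) = 0.
  AO × AO: posterior weight 1/5; P(next child type O) = 1/4.
Weighted sum = 1/20.

1/20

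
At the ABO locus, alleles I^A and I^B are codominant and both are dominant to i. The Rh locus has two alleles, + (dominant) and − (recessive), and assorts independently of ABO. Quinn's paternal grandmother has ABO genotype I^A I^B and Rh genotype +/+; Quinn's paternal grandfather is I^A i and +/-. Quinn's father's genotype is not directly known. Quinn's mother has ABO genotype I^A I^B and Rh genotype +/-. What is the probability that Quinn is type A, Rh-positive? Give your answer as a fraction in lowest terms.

Quinn's father's ABO genotype from I^A I^B × I^A i: 1/4 I^A I^A, 1/4 I^A I^B, 1/4 I^A i, 1/4 I^B i.
Crossing each possibility with the mother I^A I^B and summing P(type A): 1/4·1/2 + 1/4·1/4 + 1/4·1/2 + 1/4·1/4 = 3/8.
Similarly for Rh via the father's Rh distribution: P(Rh+) = 7/8.
Independent loci: 3/8 × 7/8 = 21/64.

21/64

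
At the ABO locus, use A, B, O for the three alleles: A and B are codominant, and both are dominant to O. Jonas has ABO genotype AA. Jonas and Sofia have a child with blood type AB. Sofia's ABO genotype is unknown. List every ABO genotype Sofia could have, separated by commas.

For each candidate genotype of Sofia, check whether crossing it with AA can produce every observed child phenotype.
  AA → possible child types {A} ✗
  AB → possible child types {A, AB} ✓
  AO → possible child types {A} ✗
  BB → possible child types {AB} ✓
  BO → possible child types {A, AB} ✓
  OO → possible child types {A} ✗

AB, BB, BO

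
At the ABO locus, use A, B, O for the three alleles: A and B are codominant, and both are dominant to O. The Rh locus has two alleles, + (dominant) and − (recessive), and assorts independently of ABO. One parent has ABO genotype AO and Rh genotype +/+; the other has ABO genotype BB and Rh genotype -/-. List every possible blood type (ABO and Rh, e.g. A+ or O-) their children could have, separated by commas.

B+, AB+

Gametes from AO × BB give offspring ABO genotypes AB, BO, i.e. phenotypes B, AB.
Rh cross +/+ × -/- → phenotypes Rh+.
Combining independently: B+, AB+.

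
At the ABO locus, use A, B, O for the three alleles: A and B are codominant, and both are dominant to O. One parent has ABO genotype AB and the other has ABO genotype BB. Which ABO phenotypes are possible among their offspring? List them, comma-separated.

Gametes from AB × BB give offspring ABO genotypes AB, BB, i.e. phenotypes B, AB.

B, AB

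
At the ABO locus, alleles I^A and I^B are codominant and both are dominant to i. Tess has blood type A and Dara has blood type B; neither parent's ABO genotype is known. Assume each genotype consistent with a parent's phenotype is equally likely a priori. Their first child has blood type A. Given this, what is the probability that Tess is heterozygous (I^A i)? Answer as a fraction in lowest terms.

Possible genotypes: Tess ∈ {I^A I^A, I^A i}; Dara ∈ {I^B I^B, I^B i}.
Weight each parental genotype pair by prior × P(type-A child):
  I^A I^A × I^B i: posterior weight 2/3.
  I^A i × I^B i: posterior weight 1/3.
Sum the posterior weight over pairs where Tess is I^A i: 1/3.

1/3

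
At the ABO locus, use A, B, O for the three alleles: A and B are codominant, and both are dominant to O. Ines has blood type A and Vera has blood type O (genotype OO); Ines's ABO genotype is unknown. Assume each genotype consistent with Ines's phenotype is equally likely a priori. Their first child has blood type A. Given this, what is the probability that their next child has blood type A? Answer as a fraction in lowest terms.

5/6

Possible genotypes: Ines ∈ {AA, AO}; Vera ∈ {OO}.
Weight each parental genotype pair by prior × P(type-A child):
  AA × OO: posterior weight 2/3; P(next child type A) = 1.
  AO × OO: posterior weight 1/3; P(next child type A) = 1/2.
Weighted sum = 5/6.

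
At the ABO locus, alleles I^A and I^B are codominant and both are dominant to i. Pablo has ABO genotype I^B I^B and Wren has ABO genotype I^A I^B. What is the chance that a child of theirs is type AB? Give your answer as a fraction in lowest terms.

ABO cross I^B I^B × I^A I^B → offspring phenotypes: 1/2 B, 1/2 AB.
So P(type AB) = 1/2.

1/2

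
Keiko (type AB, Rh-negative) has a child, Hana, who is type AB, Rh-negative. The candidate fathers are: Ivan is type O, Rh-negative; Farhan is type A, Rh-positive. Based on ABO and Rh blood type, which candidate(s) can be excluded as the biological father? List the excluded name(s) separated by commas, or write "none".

Ivan

A candidate is excluded only if no genotype consistent with his phenotype could produce a type AB, Rh-negative child with a type AB, Rh-negative mother.
Ivan (type O, Rh-): no genotype consistent with that phenotype can produce a type-AB Rh- child with a type-AB mother.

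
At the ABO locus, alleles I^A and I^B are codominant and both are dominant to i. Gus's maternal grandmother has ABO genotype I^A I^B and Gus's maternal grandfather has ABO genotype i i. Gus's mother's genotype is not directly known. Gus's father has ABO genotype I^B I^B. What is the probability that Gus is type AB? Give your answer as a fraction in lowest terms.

1/4

Gus's mother's ABO genotype from I^A I^B × i i: 1/2 I^A i, 1/2 I^B i.
Crossing each possibility with the father I^B I^B and summing P(type AB): 1/2·1/2 + 1/2·0 = 1/4.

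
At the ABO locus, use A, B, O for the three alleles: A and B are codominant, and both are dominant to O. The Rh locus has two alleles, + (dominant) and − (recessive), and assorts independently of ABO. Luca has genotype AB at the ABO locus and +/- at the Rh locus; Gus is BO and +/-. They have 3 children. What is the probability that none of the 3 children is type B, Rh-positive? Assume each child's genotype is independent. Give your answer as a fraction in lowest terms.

125/512

ABO cross AB × BO → 1/4 A, 1/2 B, 1/4 AB.
Rh cross +/- × +/- → 3/4 Rh+, 1/4 Rh-; so P(type B, Rh-positive) = 1/2 × 3/4 = 3/8 per child.
P(not type B, Rh-positive) = 5/8 for one child; (5/8)^3 = 125/512.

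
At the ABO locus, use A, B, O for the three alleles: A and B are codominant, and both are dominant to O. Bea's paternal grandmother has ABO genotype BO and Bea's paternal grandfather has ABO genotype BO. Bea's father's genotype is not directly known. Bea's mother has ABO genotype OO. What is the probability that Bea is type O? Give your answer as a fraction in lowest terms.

1/2

Bea's father's ABO genotype from BO × BO: 1/4 BB, 1/2 BO, 1/4 OO.
Crossing each possibility with the mother OO and summing P(type O): 1/4·0 + 1/2·1/2 + 1/4·1 = 1/2.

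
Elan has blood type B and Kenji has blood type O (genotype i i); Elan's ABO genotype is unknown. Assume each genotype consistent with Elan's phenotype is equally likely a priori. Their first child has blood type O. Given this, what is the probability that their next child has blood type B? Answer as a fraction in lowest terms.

1/2

Possible genotypes: Elan ∈ {I^B I^B, I^B i}; Kenji ∈ {i i}.
Weight each parental genotype pair by prior × P(type-O child):
  I^B i × i i: posterior weight 1; P(next child type B) = 1/2.
Weighted sum = 1/2.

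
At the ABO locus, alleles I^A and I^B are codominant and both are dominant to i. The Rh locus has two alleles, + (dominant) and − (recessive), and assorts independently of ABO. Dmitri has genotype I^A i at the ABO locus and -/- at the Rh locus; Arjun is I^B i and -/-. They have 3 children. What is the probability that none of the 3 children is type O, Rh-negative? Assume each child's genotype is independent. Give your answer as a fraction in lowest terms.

27/64

ABO cross I^A i × I^B i → 1/4 O, 1/4 A, 1/4 B, 1/4 AB.
Rh cross -/- × -/- → 1 Rh-; so P(type O, Rh-negative) = 1/4 × 1 = 1/4 per child.
P(not type O, Rh-negative) = 3/4 for one child; (3/4)^3 = 27/64.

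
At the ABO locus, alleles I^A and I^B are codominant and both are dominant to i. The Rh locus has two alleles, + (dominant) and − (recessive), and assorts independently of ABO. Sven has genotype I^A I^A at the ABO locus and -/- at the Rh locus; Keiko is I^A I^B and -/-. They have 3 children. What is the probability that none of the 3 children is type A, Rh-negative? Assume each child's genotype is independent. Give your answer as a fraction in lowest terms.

1/8

ABO cross I^A I^A × I^A I^B → 1/2 A, 1/2 AB.
Rh cross -/- × -/- → 1 Rh-; so P(type A, Rh-negative) = 1/2 × 1 = 1/2 per child.
P(not type A, Rh-negative) = 1/2 for one child; (1/2)^3 = 1/8.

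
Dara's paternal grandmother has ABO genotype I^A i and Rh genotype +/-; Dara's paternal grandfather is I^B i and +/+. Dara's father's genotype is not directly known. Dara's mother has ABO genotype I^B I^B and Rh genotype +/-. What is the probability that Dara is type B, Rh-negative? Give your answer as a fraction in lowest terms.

3/32

Dara's father's ABO genotype from I^A i × I^B i: 1/4 I^A I^B, 1/4 I^A i, 1/4 I^B i, 1/4 i i.
Crossing each possibility with the mother I^B I^B and summing P(type B): 1/4·1/2 + 1/4·1/2 + 1/4·1 + 1/4·1 = 3/4.
Similarly for Rh via the father's Rh distribution: P(Rh-) = 1/8.
Independent loci: 3/4 × 1/8 = 3/32.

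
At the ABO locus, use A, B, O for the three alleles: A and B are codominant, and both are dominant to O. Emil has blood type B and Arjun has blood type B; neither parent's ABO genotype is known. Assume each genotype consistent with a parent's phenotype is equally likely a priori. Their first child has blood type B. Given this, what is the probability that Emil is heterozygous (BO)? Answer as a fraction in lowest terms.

7/15

Possible genotypes: Emil ∈ {BB, BO}; Arjun ∈ {BB, BO}.
Weight each parental genotype pair by prior × P(type-B child):
  BB × BB: posterior weight 4/15.
  BB × BO: posterior weight 4/15.
  BO × BB: posterior weight 4/15.
  BO × BO: posterior weight 1/5.
Sum the posterior weight over pairs where Emil is BO: 7/15.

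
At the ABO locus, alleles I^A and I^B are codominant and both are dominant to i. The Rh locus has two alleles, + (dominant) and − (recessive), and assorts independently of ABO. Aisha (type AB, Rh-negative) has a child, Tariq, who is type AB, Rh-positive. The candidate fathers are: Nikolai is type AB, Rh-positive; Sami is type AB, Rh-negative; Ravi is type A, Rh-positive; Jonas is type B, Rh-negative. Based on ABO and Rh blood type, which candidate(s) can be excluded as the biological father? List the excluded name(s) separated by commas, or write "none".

A candidate is excluded only if no genotype consistent with his phenotype could produce a type AB, Rh-positive child with a type AB, Rh-negative mother.
Sami (type AB, Rh-): no genotype consistent with that phenotype can produce a type-AB Rh+ child with a type-AB mother.
Jonas (type B, Rh-): no genotype consistent with that phenotype can produce a type-AB Rh+ child with a type-AB mother.

Sami, Jonas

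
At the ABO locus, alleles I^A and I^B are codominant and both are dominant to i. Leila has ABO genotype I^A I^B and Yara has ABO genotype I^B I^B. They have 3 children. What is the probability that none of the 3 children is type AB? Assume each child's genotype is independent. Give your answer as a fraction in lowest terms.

1/8

ABO cross I^A I^B × I^B I^B → 1/2 B, 1/2 AB.
So P(type AB) = 1/2 per child.
P(not type AB) = 1/2 for one child; (1/2)^3 = 1/8.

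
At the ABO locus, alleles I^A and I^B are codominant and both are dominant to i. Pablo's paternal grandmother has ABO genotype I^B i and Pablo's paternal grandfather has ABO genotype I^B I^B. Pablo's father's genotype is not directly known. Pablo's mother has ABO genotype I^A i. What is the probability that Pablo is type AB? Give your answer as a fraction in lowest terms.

3/8

Pablo's father's ABO genotype from I^B i × I^B I^B: 1/2 I^B I^B, 1/2 I^B i.
Crossing each possibility with the mother I^A i and summing P(type AB): 1/2·1/2 + 1/2·1/4 = 3/8.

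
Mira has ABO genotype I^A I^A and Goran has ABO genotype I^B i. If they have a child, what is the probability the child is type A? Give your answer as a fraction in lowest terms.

1/2

ABO cross I^A I^A × I^B i → offspring phenotypes: 1/2 A, 1/2 AB.
So P(type A) = 1/2.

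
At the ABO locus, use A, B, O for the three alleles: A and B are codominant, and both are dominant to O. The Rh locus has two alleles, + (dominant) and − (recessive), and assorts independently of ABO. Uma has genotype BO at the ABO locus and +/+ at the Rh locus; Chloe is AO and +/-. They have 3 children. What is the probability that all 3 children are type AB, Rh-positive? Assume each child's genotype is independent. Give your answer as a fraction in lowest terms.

ABO cross BO × AO → 1/4 O, 1/4 A, 1/4 B, 1/4 AB.
Rh cross +/+ × +/- → 1 Rh+; so P(type AB, Rh-positive) = 1/4 × 1 = 1/4 per child.
All 3 independent: (1/4)^3 = 1/64.

1/64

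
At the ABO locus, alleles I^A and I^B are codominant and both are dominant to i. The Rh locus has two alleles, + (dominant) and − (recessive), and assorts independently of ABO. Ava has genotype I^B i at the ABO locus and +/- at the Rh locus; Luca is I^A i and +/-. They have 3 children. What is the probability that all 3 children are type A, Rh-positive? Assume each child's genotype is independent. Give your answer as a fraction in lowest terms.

ABO cross I^B i × I^A i → 1/4 O, 1/4 A, 1/4 B, 1/4 AB.
Rh cross +/- × +/- → 3/4 Rh+, 1/4 Rh-; so P(type A, Rh-positive) = 1/4 × 3/4 = 3/16 per child.
All 3 independent: (3/16)^3 = 27/4096.

27/4096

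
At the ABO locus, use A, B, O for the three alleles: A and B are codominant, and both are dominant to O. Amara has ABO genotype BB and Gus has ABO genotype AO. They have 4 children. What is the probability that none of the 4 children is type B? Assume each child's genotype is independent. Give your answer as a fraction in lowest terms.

ABO cross BB × AO → 1/2 B, 1/2 AB.
So P(type B) = 1/2 per child.
P(not type B) = 1/2 for one child; (1/2)^4 = 1/16.

1/16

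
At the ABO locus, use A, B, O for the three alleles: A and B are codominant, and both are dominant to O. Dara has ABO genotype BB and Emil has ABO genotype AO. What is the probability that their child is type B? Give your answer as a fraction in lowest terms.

1/2

ABO cross BB × AO → offspring phenotypes: 1/2 B, 1/2 AB.
So P(type B) = 1/2.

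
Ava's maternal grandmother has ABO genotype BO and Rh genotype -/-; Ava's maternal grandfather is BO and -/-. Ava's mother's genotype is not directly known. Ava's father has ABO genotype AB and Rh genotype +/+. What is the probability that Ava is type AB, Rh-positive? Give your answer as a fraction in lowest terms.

1/4

Ava's mother's ABO genotype from BO × BO: 1/4 BB, 1/2 BO, 1/4 OO.
Crossing each possibility with the father AB and summing P(type AB): 1/4·1/2 + 1/2·1/4 + 1/4·0 = 1/4.
Similarly for Rh via the mother's Rh distribution: P(Rh+) = 1.
Independent loci: 1/4 × 1 = 1/4.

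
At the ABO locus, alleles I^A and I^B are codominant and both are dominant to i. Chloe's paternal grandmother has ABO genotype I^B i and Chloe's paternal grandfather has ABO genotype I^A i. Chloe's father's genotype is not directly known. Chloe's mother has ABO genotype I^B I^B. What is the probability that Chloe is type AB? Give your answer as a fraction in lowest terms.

Chloe's father's ABO genotype from I^B i × I^A i: 1/4 I^A I^B, 1/4 I^A i, 1/4 I^B i, 1/4 i i.
Crossing each possibility with the mother I^B I^B and summing P(type AB): 1/4·1/2 + 1/4·1/2 + 1/4·0 + 1/4·0 = 1/4.

1/4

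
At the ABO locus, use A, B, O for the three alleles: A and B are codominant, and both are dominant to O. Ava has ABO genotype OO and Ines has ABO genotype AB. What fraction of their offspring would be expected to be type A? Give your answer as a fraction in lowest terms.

ABO cross OO × AB → offspring phenotypes: 1/2 A, 1/2 B.
So P(type A) = 1/2.

1/2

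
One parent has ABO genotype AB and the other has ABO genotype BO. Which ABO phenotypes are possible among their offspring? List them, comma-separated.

A, B, AB

Gametes from AB × BO give offspring ABO genotypes AB, AO, BB, BO, i.e. phenotypes A, B, AB.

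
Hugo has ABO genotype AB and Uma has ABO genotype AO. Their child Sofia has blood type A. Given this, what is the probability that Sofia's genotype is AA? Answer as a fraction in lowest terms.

1/2

Cross AB × AO → 1/4 AA, 1/4 AB, 1/4 AO, 1/4 BO.
Type-A genotypes among offspring: AA (1/4), AO (1/4); total 1/2.
P(AA | type A) = (1/4) / (1/2) = 1/2.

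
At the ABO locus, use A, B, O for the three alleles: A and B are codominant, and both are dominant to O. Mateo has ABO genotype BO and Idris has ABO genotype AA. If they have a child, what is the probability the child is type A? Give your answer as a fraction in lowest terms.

1/2

ABO cross BO × AA → offspring phenotypes: 1/2 A, 1/2 AB.
So P(type A) = 1/2.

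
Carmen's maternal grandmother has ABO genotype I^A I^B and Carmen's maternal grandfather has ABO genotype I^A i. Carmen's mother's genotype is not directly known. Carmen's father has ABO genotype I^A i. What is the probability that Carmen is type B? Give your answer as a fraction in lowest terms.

Carmen's mother's ABO genotype from I^A I^B × I^A i: 1/4 I^A I^A, 1/4 I^A I^B, 1/4 I^A i, 1/4 I^B i.
Crossing each possibility with the father I^A i and summing P(type B): 1/4·0 + 1/4·1/4 + 1/4·0 + 1/4·1/4 = 1/8.

1/8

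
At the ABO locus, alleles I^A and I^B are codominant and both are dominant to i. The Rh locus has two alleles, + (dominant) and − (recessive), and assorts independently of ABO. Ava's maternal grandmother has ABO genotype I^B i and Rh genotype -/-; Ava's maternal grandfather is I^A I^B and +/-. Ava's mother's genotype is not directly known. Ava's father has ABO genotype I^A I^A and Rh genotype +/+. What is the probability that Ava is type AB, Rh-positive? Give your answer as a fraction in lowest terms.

Ava's mother's ABO genotype from I^B i × I^A I^B: 1/4 I^A I^B, 1/4 I^A i, 1/4 I^B I^B, 1/4 I^B i.
Crossing each possibility with the father I^A I^A and summing P(type AB): 1/4·1/2 + 1/4·0 + 1/4·1 + 1/4·1/2 = 1/2.
Similarly for Rh via the mother's Rh distribution: P(Rh+) = 1.
Independent loci: 1/2 × 1 = 1/2.

1/2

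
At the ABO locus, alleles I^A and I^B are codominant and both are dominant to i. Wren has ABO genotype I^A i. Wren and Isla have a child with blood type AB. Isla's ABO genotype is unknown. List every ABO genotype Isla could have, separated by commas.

I^A I^B, I^B I^B, I^B i

For each candidate genotype of Isla, check whether crossing it with I^A i can produce every observed child phenotype.
  I^A I^A → possible child types {A} ✗
  I^A I^B → possible child types {A, B, AB} ✓
  I^A i → possible child types {O, A} ✗
  I^B I^B → possible child types {B, AB} ✓
  I^B i → possible child types {O, A, B, AB} ✓
  i i → possible child types {O, A} ✗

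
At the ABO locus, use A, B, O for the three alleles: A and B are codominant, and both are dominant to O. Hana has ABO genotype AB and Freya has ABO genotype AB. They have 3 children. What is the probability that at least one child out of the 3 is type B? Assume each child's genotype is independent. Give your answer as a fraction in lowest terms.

37/64

ABO cross AB × AB → 1/4 A, 1/4 B, 1/2 AB.
So P(type B) = 1/4 per child.
P(none) = (3/4)^3 = 27/64; P(at least one) = 1 − 27/64 = 37/64.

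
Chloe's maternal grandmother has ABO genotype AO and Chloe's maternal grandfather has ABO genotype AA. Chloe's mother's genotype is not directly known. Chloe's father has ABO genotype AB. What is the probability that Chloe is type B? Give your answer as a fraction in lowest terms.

1/8

Chloe's mother's ABO genotype from AO × AA: 1/2 AA, 1/2 AO.
Crossing each possibility with the father AB and summing P(type B): 1/2·0 + 1/2·1/4 = 1/8.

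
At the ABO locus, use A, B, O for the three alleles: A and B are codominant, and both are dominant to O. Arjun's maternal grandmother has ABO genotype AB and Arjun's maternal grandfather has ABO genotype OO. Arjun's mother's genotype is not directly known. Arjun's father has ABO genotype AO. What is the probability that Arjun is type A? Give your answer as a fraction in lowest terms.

1/2

Arjun's mother's ABO genotype from AB × OO: 1/2 AO, 1/2 BO.
Crossing each possibility with the father AO and summing P(type A): 1/2·3/4 + 1/2·1/4 = 1/2.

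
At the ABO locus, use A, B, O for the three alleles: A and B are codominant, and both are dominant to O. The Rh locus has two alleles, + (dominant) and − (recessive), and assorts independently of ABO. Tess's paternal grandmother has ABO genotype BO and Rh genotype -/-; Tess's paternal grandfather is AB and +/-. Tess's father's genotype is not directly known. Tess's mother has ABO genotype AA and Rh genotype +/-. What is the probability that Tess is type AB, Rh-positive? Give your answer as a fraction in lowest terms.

5/16

Tess's father's ABO genotype from BO × AB: 1/4 AB, 1/4 AO, 1/4 BB, 1/4 BO.
Crossing each possibility with the mother AA and summing P(type AB): 1/4·1/2 + 1/4·0 + 1/4·1 + 1/4·1/2 = 1/2.
Similarly for Rh via the father's Rh distribution: P(Rh+) = 5/8.
Independent loci: 1/2 × 5/8 = 5/16.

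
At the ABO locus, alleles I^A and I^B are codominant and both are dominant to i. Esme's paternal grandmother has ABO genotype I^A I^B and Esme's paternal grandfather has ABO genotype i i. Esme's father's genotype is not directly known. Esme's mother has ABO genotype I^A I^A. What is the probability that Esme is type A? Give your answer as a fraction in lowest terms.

3/4

Esme's father's ABO genotype from I^A I^B × i i: 1/2 I^A i, 1/2 I^B i.
Crossing each possibility with the mother I^A I^A and summing P(type A): 1/2·1 + 1/2·1/2 = 3/4.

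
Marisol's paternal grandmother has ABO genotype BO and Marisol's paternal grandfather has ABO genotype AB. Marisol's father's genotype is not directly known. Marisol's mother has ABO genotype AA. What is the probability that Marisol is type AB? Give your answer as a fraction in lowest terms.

Marisol's father's ABO genotype from BO × AB: 1/4 AB, 1/4 AO, 1/4 BB, 1/4 BO.
Crossing each possibility with the mother AA and summing P(type AB): 1/4·1/2 + 1/4·0 + 1/4·1 + 1/4·1/2 = 1/2.

1/2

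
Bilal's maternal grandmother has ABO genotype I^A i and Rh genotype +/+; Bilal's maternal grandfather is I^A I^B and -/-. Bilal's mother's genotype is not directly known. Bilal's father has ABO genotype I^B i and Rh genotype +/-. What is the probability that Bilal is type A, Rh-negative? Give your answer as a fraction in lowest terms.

Bilal's mother's ABO genotype from I^A i × I^A I^B: 1/4 I^A I^A, 1/4 I^A I^B, 1/4 I^A i, 1/4 I^B i.
Crossing each possibility with the father I^B i and summing P(type A): 1/4·1/2 + 1/4·1/4 + 1/4·1/4 + 1/4·0 = 1/4.
Similarly for Rh via the mother's Rh distribution: P(Rh-) = 1/4.
Independent loci: 1/4 × 1/4 = 1/16.

1/16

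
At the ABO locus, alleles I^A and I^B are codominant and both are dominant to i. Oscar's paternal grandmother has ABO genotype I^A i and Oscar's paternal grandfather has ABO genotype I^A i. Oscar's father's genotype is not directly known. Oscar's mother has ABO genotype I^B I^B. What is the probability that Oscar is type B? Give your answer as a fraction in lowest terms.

1/2

Oscar's father's ABO genotype from I^A i × I^A i: 1/4 I^A I^A, 1/2 I^A i, 1/4 i i.
Crossing each possibility with the mother I^B I^B and summing P(type B): 1/4·0 + 1/2·1/2 + 1/4·1 = 1/2.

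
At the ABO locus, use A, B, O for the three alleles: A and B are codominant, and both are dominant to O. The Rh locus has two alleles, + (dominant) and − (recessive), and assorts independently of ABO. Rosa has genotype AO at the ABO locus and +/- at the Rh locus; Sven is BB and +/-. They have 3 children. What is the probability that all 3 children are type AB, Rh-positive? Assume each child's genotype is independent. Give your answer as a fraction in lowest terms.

27/512

ABO cross AO × BB → 1/2 B, 1/2 AB.
Rh cross +/- × +/- → 3/4 Rh+, 1/4 Rh-; so P(type AB, Rh-positive) = 1/2 × 3/4 = 3/8 per child.
All 3 independent: (3/8)^3 = 27/512.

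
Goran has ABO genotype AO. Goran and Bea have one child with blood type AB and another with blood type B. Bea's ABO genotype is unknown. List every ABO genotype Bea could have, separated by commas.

For each candidate genotype of Bea, check whether crossing it with AO can produce every observed child phenotype.
  AA → possible child types {A} ✗
  AB → possible child types {A, B, AB} ✓
  AO → possible child types {O, A} ✗
  BB → possible child types {B, AB} ✓
  BO → possible child types {O, A, B, AB} ✓
  OO → possible child types {O, A} ✗

AB, BB, BO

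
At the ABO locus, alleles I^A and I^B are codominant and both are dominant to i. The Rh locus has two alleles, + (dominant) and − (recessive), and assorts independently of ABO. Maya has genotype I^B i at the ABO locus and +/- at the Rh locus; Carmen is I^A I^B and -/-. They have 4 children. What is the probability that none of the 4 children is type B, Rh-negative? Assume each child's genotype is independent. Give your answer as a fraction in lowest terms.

ABO cross I^B i × I^A I^B → 1/4 A, 1/2 B, 1/4 AB.
Rh cross +/- × -/- → 1/2 Rh+, 1/2 Rh-; so P(type B, Rh-negative) = 1/2 × 1/2 = 1/4 per child.
P(not type B, Rh-negative) = 3/4 for one child; (3/4)^4 = 81/256.

81/256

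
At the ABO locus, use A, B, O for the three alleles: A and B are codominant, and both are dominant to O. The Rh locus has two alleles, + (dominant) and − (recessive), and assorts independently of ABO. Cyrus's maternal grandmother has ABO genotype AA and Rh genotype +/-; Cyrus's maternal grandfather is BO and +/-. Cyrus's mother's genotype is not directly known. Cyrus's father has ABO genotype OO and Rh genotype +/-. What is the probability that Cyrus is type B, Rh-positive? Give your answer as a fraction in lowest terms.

3/16

Cyrus's mother's ABO genotype from AA × BO: 1/2 AB, 1/2 AO.
Crossing each possibility with the father OO and summing P(type B): 1/2·1/2 + 1/2·0 = 1/4.
Similarly for Rh via the mother's Rh distribution: P(Rh+) = 3/4.
Independent loci: 1/4 × 3/4 = 3/16.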